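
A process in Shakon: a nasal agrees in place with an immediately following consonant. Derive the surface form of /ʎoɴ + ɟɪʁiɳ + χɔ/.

[ʎoɲɟɪʁiɴχɔ]

/ɴ/ is a voiced uvular nasal. The following trigger /ɟ/ is palatal, so /ɴ/ must become palatal as well.
Changing only its place to palatal gives [ɲ] — the voiced palatal nasal.
At the second juncture, /ɳ/ likewise becomes [ɴ] adjacent to /χ/.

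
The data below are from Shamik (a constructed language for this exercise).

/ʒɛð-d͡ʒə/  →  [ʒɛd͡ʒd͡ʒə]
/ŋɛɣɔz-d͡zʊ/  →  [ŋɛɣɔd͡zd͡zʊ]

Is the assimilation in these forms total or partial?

total assimilation

Comparing underlying and surface forms, /ð/ → [d͡ʒ] is the alternation; the neighbouring /d͡ʒ/ is constant.
The output [d͡ʒ] is identical to the trigger /d͡ʒ/ — every feature (place, manner, voicing) has been copied — so this is total assimilation.
The remaining alternation confirms this: /z/ → [d͡z] before /d͡z/ — in each case the output is a copy of the following consonant.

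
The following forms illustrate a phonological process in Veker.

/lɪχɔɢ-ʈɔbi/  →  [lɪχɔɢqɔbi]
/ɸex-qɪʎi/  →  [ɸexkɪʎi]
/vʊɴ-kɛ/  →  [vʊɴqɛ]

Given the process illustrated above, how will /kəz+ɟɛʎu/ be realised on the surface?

[kəzdɛʎu]

The data show progressive place assimilation: /ʈ/ → [q] after /ɢ/; /q/ → [k] after /x/; /k/ → [q] after /ɴ/. In each pair only place changes, matching the preceding consonant, while manner and voice stay constant.
The rule targets /ɟ/ (voiced palatal stop), which sits after the trigger /z/ (alveolar).
The voiced alveolar stop is [d], so /ɟ/ → [d].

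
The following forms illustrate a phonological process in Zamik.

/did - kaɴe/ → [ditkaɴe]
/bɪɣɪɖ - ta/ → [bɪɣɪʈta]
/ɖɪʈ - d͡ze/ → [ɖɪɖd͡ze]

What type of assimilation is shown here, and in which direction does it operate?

Comparing underlying and surface forms, /d/ → [t] is the alternation; the neighbouring /k/ is constant.
The change voiced → voiceless matches the voicing of the following /k/, identifying this as voicing assimilation.
Place and manner are unchanged, so the assimilation is partial, not total.
The other alternating forms pattern the same way: /ɖ/ → [ʈ] before /t/ (voiced → voiceless, matching voiceless); /ʈ/ → [ɖ] before /d͡z/ (voiceless → voiced, matching voiced) — only voicing changes, and always toward the following segment.
The trigger is the following segment, so the direction is regressive (anticipatory).

regressive voicing assimilation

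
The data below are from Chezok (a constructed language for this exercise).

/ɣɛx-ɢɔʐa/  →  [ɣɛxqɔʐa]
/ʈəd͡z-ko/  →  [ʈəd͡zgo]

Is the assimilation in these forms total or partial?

partial assimilation

Comparing underlying and surface forms, /ɢ/ → [q] is the alternation; the neighbouring /x/ is constant.
The change voiced → voiceless matches the voicing of the preceding /x/, identifying this as voicing assimilation.
Place and manner are unchanged, so the assimilation is partial, not total.
Checking the remaining alternation: /k/ → [g] after /d͡z/ (voiceless → voiced, matching voiced) — only voicing changes, and always toward the preceding segment.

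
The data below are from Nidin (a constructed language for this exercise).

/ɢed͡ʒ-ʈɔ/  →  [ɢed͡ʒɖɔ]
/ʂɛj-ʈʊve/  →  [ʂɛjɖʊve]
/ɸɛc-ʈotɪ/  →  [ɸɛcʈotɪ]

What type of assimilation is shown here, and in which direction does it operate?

The segment that alternates is /ʈ/, which surfaces as [ɖ] when adjacent to /d͡ʒ/.
/ʈ/ is voiceless while /d͡ʒ/ is voiced; the output [ɖ] is voiced, matching the trigger — so the feature that spreads is voicing.
Place and manner are unchanged, so the assimilation is partial, not total.
The same holds elsewhere in the data: /ʈ/ → [ɖ] after /j/ (voiceless → voiced, matching voiced) — only voicing changes, and always toward the preceding segment.
Nothing changes in [ɸɛcʈotɪ]: there the adjacent consonants already agree in voicing (/ʈ/ and /c/ are both voiceless), so this form is consistent with the same rule.
Since the segment that changes follows the conditioning segment, the assimilation is progressive.

progressive voicing assimilation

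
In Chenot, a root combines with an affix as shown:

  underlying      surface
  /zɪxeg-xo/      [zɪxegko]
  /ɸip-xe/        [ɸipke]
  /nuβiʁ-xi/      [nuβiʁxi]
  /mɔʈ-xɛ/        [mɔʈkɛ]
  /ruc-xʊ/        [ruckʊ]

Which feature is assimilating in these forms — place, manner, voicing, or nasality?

Comparing underlying and surface forms, /x/ → [k] is the alternation; the neighbouring /g/ is constant.
/x/ is a fricative while /g/ is a stop; the output [k] is a stop, matching the trigger — so the feature that spreads is manner.
Checking the remaining alternations: /x/ → [k] after /p/ (fricative → stop, matching a stop); /x/ → [k] after /ʈ/ (fricative → stop, matching a stop); /x/ → [k] after /c/ (fricative → stop, matching a stop) — only manner changes, and always toward the preceding segment.
No alternation appears in [nuβiʁxi]: there the adjacent consonants already agree in manner (/x/ and /ʁ/ are both fricatives), so this form is consistent with the same rule.

manner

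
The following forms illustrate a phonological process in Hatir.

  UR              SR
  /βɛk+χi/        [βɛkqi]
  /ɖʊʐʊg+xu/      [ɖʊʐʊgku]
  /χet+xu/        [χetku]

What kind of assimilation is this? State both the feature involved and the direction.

progressive manner assimilation

Comparing underlying and surface forms, /χ/ → [q] is the alternation; the neighbouring /k/ is constant.
The change fricative → stop matches the manner of the preceding /k/, identifying this as manner assimilation.
Place and voice are unchanged, so the assimilation is partial, not total.
The same holds elsewhere in the data: /x/ → [k] after /g/ (fricative → stop, matching a stop); /x/ → [k] after /t/ (fricative → stop, matching a stop) — only manner changes, and always toward the preceding segment.
The trigger is the preceding segment, so the direction is progressive (perseverative).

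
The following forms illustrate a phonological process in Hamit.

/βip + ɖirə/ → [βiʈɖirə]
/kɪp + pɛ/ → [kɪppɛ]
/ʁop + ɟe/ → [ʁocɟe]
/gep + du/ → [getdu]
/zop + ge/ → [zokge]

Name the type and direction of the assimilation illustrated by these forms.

regressive place assimilation

The segment that alternates is /p/, which surfaces as [ʈ] when adjacent to /ɖ/.
The change bilabial → retroflex matches the place of the following /ɖ/, identifying this as place assimilation.
Manner and voice are unchanged, so the assimilation is partial, not total.
The other alternating forms pattern the same way: /p/ → [c] before /ɟ/ (bilabial → palatal, matching palatal); /p/ → [t] before /d/ (bilabial → alveolar, matching alveolar); /p/ → [k] before /g/ (bilabial → velar, matching velar) — only place changes, and always toward the following segment.
No alternation appears in [kɪppɛ]: there the adjacent consonants already agree in place (/p/ and /p/ are both bilabial), so this form is consistent with the same rule.
The trigger is the following segment, so the direction is regressive (anticipatory).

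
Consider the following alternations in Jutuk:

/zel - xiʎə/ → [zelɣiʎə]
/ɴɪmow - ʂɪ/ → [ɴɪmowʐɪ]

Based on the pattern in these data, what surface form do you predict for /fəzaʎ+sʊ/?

The data show progressive voicing assimilation: /x/ → [ɣ] after /l/; /ʂ/ → [ʐ] after /w/. In each pair only voicing changes, matching the preceding consonant, while place and manner stay constant.
The rule targets /s/ (voiceless alveolar fricative), which sits after the trigger /ʎ/ (voiced).
The voiced alveolar fricative is [z], so /s/ → [z].

[fəzaʎzʊ]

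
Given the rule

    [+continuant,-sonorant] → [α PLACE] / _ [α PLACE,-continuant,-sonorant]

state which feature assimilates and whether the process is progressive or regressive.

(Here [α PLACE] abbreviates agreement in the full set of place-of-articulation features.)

regressive place assimilation

The shared variable α links the value of the place features (abbreviated [PLACE]) on the target to the same value on the neighbouring segment, so place is the feature that assimilates.
Since the environment is written after the underscore, the trigger follows the target; the direction is regressive.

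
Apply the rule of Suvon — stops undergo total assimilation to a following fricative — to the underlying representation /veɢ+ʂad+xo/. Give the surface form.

/ɢ/ is the segment targeted by the rule; it sits immediately before /ʂ/, so it assimilates completely and surfaces as [ʂ].
At the second juncture, /d/ likewise becomes [x] adjacent to /x/.

[veʂʂaxxo]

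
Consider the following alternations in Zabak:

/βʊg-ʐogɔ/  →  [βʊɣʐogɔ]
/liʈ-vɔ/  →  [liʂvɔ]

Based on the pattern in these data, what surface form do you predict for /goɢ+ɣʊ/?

[goʁɣʊ]

The data show regressive manner assimilation: /g/ → [ɣ] before /ʐ/; /ʈ/ → [ʂ] before /v/. In each pair only manner changes, matching the following consonant, while place and voice stay constant.
The rule targets /ɢ/ (voiced uvular stop), which sits before the trigger /ɣ/ (fricative).
The voiced uvular fricative is [ʁ], so /ɢ/ → [ʁ].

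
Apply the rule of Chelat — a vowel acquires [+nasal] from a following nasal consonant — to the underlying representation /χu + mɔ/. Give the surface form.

[χũmɔ]

/u/ sits next to the nasal /m/ and is therefore nasalised to [ũ].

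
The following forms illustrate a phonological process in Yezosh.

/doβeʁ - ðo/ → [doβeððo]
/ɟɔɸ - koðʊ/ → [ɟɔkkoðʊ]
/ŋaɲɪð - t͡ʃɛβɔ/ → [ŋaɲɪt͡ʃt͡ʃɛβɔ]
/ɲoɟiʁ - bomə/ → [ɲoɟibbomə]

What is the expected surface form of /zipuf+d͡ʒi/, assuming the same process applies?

[zipud͡ʒd͡ʒi]

The data show regressive total assimilation (/ʁ/ → [ð] before /ð/; /ɸ/ → [k] before /k/; /ð/ → [t͡ʃ] before /t͡ʃ/; /ʁ/ → [b] before /b/): in every case the target segment becomes identical to its following neighbour, copying more than a single feature.
/f/ is the segment targeted by the rule; it sits immediately before /d͡ʒ/, so it assimilates completely and surfaces as [d͡ʒ].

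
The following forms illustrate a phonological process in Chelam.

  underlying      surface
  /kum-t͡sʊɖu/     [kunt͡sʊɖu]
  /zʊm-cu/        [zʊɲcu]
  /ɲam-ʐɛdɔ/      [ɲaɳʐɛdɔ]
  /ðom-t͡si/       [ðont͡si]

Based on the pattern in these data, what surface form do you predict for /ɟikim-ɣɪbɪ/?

The data show regressive place assimilation: /m/ → [n] before /t͡s/; /m/ → [ɲ] before /c/; /m/ → [ɳ] before /ʐ/. In each pair only place changes, matching the following consonant, while manner and voice stay constant.
/m/ is a voiced bilabial nasal. The following trigger /ɣ/ is velar, so /m/ must become velar as well.
A voiced velar nasal is [ŋ], so the surface segment is [ŋ].

[ɟikiŋɣɪbɪ]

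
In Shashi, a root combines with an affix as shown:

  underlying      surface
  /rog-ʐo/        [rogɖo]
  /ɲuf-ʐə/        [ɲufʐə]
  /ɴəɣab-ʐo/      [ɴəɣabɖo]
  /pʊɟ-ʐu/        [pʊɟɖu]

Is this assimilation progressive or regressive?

progressive

The segment that alternates is /ʐ/, which surfaces as [ɖ] when adjacent to /g/.
The change fricative → stop matches the manner of the preceding /g/, identifying this as manner assimilation.
The same holds elsewhere in the data: /ʐ/ → [ɖ] after /b/ (fricative → stop, matching a stop); /ʐ/ → [ɖ] after /ɟ/ (fricative → stop, matching a stop) — only manner changes, and always toward the preceding segment.
Nothing changes in [ɲufʐə]: there the adjacent consonants already agree in manner (/ʐ/ and /f/ are both fricatives), so this form is consistent with the same rule.
The trigger is the preceding segment, so the direction is progressive (perseverative).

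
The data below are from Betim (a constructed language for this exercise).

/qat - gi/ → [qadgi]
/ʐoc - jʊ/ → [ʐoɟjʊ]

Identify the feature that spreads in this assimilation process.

Underlying /t/ is realised as [d] next to /g/; /g/ itself does not change.
/t/ is voiceless while /g/ is voiced; the output [d] is voiced, matching the trigger — so the feature that spreads is voicing.
The same holds elsewhere in the data: /c/ → [ɟ] before /j/ (voiceless → voiced, matching voiced) — only voicing changes, and always toward the following segment.

voicing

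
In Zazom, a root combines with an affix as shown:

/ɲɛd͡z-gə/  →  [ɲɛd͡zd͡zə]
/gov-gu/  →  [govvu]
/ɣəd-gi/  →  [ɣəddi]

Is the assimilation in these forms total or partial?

total assimilation

The segment that alternates is /g/, which surfaces as [d͡z] when adjacent to /d͡z/.
The output [d͡z] is identical to the trigger /d͡z/ — every feature (place, manner, voicing) has been copied — so this is total assimilation.
The other forms behave the same way: /g/ → [v] after /v/; /g/ → [d] after /d/ — in each case the output is a copy of the preceding consonant.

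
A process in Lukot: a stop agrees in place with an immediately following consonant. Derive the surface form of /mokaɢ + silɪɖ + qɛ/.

[mokadsilɪɢqɛ]

/ɢ/ is a voiced uvular stop. The following trigger /s/ is alveolar, so /ɢ/ must become alveolar as well.
The voiced alveolar stop is [d], so /ɢ/ → [d].
The same rule applies at the second boundary: /ɖ/ → [ɢ] next to /q/.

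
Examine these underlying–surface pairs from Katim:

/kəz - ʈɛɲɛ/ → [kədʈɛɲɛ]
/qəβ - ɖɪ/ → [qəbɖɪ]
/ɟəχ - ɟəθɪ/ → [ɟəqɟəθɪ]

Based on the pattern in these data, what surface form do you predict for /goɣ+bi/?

The data show regressive manner assimilation: /z/ → [d] before /ʈ/; /β/ → [b] before /ɖ/; /χ/ → [q] before /ɟ/. In each pair only manner changes, matching the following consonant, while place and voice stay constant.
The rule targets /ɣ/ (voiced velar fricative), which sits before the trigger /b/ (stop).
A voiced velar stop is [g], so the surface segment is [g].

[gogbi]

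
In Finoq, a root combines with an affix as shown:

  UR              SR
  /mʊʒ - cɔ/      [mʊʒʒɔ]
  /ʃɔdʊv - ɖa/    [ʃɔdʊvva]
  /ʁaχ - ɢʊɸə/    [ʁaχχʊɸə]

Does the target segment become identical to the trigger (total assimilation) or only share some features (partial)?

Comparing underlying and surface forms, /c/ → [ʒ] is the alternation; the neighbouring /ʒ/ is constant.
The output [ʒ] is identical to the trigger /ʒ/ — every feature (place, manner, voicing) has been copied — so this is total assimilation.
The remaining alternations confirm this: /ɖ/ → [v] after /v/; /ɢ/ → [χ] after /χ/ — in each case the output is a copy of the preceding consonant.

total assimilation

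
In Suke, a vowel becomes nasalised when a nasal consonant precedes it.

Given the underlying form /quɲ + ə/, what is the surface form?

The vowel /ə/ is adjacent to the preceding nasal /ɲ/, so it acquires [+nasal] and surfaces as [ə̃].

[quɲə̃]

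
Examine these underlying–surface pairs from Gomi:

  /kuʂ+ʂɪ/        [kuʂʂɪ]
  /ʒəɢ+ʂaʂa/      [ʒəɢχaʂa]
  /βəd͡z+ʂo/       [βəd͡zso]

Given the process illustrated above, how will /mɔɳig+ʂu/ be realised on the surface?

[mɔɳigxu]

The data show progressive place assimilation: /ʂ/ → [χ] after /ɢ/; /ʂ/ → [s] after /d͡z/. In each pair only place changes, matching the preceding consonant, while manner and voice stay constant.
No alternation appears in [kuʂʂɪ]: there the adjacent consonants already agree in place (/ʂ/ and /ʂ/ are both retroflex), so this form is consistent with the same rule.
/ʂ/ is a voiceless retroflex fricative. The preceding trigger /g/ is velar, so /ʂ/ must become velar as well.
Changing only its place to velar gives [x] — the voiceless velar fricative.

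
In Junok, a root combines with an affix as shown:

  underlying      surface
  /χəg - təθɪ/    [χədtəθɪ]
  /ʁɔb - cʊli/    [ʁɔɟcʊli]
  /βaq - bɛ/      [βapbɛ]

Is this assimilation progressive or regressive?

Comparing underlying and surface forms, /g/ → [d] is the alternation; the neighbouring /t/ is constant.
The change velar → alveolar matches the place of the following /t/, identifying this as place assimilation.
Checking the remaining alternations: /b/ → [ɟ] before /c/ (bilabial → palatal, matching palatal); /q/ → [p] before /b/ (uvular → bilabial, matching bilabial) — only place changes, and always toward the following segment.
Since the segment that changes precedes the conditioning segment, the assimilation is regressive.

regressive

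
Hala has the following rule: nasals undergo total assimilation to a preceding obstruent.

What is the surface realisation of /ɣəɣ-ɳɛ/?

[ɣəɣɣɛ]

/ɳ/ is the segment targeted by the rule; it sits immediately after /ɣ/, so it assimilates completely and surfaces as [ɣ].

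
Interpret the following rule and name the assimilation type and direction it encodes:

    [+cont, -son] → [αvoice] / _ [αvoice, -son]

regressive voicing assimilation

The shared variable α links the value of [voice] on the target to the same value on the neighbouring segment, so voicing is the feature that assimilates.
The conditioning segment sits to the right of the focus bar, meaning the trigger follows the segment that changes — regressive assimilation.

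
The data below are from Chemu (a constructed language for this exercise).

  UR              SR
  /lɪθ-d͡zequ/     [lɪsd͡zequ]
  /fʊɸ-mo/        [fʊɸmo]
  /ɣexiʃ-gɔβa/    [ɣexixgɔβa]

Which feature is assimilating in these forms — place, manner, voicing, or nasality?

place

Comparing underlying and surface forms, /θ/ → [s] is the alternation; the neighbouring /d͡z/ is constant.
/θ/ is dental while /d͡z/ is alveolar; the output [s] is alveolar, matching the trigger — so the feature that spreads is place.
Checking the remaining alternation: /ʃ/ → [x] before /g/ (postalveolar → velar, matching velar) — only place changes, and always toward the following segment.
No alternation appears in [fʊɸmo]: there the adjacent consonants already agree in place (/ɸ/ and /m/ are both bilabial), so this form is consistent with the same rule.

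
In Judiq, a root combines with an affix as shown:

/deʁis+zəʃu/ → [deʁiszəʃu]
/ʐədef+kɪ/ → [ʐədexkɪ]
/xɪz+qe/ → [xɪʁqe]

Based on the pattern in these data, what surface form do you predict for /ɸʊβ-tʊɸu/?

The data show regressive place assimilation: /f/ → [x] before /k/; /z/ → [ʁ] before /q/. In each pair only place changes, matching the following consonant, while manner and voice stay constant.
No alternation appears in [deʁiszəʃu]: there the adjacent consonants already agree in place (/s/ and /z/ are both alveolar), so this form is consistent with the same rule.
The rule targets /β/ (voiced bilabial fricative), which sits before the trigger /t/ (alveolar).
The voiced alveolar fricative is [z], so /β/ → [z].

[ɸʊztʊɸu]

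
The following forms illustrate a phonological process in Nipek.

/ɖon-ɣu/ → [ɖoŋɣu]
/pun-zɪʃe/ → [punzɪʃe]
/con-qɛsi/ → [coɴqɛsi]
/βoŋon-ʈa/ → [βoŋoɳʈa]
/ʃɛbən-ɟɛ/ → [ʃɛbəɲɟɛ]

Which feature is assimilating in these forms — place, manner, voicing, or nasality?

place

The segment that alternates is /n/, which surfaces as [ŋ] when adjacent to /ɣ/.
The change alveolar → velar matches the place of the following /ɣ/, identifying this as place assimilation.
The other alternating forms pattern the same way: /n/ → [ɴ] before /q/ (alveolar → uvular, matching uvular); /n/ → [ɳ] before /ʈ/ (alveolar → retroflex, matching retroflex); /n/ → [ɲ] before /ɟ/ (alveolar → palatal, matching palatal) — only place changes, and always toward the following segment.
No alternation appears in [punzɪʃe]: there the adjacent consonants already agree in place (/n/ and /z/ are both alveolar), so this form is consistent with the same rule.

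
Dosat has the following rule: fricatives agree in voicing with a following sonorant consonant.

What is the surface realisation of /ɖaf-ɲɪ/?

The rule targets /f/ (voiceless labiodental fricative), which sits before the trigger /ɲ/ (voiced).
Changing only its voicing to voiced gives [v] — the voiced labiodental fricative.

[ɖavɲɪ]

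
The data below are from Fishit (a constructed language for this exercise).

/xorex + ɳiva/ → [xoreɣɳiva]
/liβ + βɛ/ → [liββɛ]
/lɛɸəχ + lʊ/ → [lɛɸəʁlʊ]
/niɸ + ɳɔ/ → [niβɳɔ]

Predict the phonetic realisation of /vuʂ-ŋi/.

The data show regressive voicing assimilation: /x/ → [ɣ] before /ɳ/; /χ/ → [ʁ] before /l/; /ɸ/ → [β] before /ɳ/. In each pair only voicing changes, matching the following consonant, while place and manner stay constant.
No alternation appears in [liββɛ]: there the adjacent consonants already agree in voicing (/β/ and /β/ are both voiced), so this form is consistent with the same rule.
/ʂ/ is a voiceless retroflex fricative. The following trigger /ŋ/ is voiced, so /ʂ/ must become voiced as well.
A voiced retroflex fricative is [ʐ], so the surface segment is [ʐ].

[vuʐŋi]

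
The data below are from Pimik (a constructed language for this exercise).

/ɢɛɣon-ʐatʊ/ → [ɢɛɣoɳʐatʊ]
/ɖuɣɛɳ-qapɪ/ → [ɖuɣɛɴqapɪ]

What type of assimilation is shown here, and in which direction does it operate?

Underlying /n/ is realised as [ɳ] next to /ʐ/; /ʐ/ itself does not change.
The change alveolar → retroflex matches the place of the following /ʐ/, identifying this as place assimilation.
Manner and voice are unchanged, so the assimilation is partial, not total.
Checking the remaining alternation: /ɳ/ → [ɴ] before /q/ (retroflex → uvular, matching uvular) — only place changes, and always toward the following segment.
The trigger is the following segment, so the direction is regressive (anticipatory).

regressive place assimilation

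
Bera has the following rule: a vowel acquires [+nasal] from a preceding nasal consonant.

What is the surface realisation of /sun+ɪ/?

[sunɪ̃]

/ɪ/ sits next to the nasal /n/ and is therefore nasalised to [ɪ̃].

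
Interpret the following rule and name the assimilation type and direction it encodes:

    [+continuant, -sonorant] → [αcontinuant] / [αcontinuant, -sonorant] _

progressive manner assimilation

The shared variable α links the value of [continuant] on the target to that of the neighbouring obstruent. [continuant] distinguishes stops from fricatives — a manner-of-articulation feature — so this is manner assimilation.
The conditioning segment sits to the left of the focus bar, meaning the trigger precedes the segment that changes — progressive assimilation.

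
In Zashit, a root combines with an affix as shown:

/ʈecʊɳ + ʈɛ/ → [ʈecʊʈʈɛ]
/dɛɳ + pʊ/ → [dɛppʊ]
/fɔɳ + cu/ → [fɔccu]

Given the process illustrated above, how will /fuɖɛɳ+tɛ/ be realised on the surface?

[fuɖɛttɛ]

The data show regressive total assimilation (/ɳ/ → [ʈ] before /ʈ/; /ɳ/ → [p] before /p/; /ɳ/ → [c] before /c/): in every case the target segment becomes identical to its following neighbour, copying more than a single feature.
/ɳ/ is the segment targeted by the rule; it sits immediately before /t/, so it assimilates completely and surfaces as [t].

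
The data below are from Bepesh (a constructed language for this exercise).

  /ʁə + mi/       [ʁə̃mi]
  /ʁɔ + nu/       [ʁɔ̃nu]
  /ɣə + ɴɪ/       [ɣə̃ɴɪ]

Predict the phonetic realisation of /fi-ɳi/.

The data show regressive nasality assimilation (vowel nasalisation): /ə/ → [ə̃] before /m/; /ɔ/ → [ɔ̃] before /n/; /ə/ → [ə̃] before /ɴ/ — a vowel is nasalised by an immediately following nasal consonant.
The vowel /i/ is adjacent to the following nasal /ɳ/, so it acquires [+nasal] and surfaces as [ĩ].

[fĩɳi]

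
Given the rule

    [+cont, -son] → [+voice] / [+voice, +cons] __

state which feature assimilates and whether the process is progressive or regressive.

The structural change is [+voice], and the conditioning segment [+voice, +cons] (a voiced consonant) is itself voiced, so the target comes to share the voicing of its neighbour — voicing assimilation.
Since the environment is written before the underscore, the trigger precedes the target; the direction is progressive.

progressive voicing assimilation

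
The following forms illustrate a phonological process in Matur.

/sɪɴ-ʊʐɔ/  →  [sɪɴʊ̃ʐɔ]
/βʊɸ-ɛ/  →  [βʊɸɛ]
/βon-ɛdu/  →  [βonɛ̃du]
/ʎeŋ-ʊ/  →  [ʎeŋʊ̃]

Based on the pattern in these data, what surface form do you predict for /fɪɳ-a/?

[fɪɳã]

The data show progressive nasality assimilation (vowel nasalisation): /ʊ/ → [ʊ̃] after /ɴ/; /ɛ/ → [ɛ̃] after /n/; /ʊ/ → [ʊ̃] after /ŋ/ — a vowel is nasalised by an immediately preceding nasal consonant.
No change occurs in [βʊɸɛ] because the vowel at the boundary is adjacent to an oral consonant, not a nasal (/ɛ/ next to /ɸ/).
The vowel /a/ is adjacent to the preceding nasal /ɳ/, so it acquires [+nasal] and surfaces as [ã].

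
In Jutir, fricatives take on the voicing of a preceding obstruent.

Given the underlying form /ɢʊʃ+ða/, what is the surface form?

[ɢʊʃθa]

The rule targets /ð/ (voiced dental fricative), which sits after the trigger /ʃ/ (voiceless).
The voiceless dental fricative is [θ], so /ð/ → [θ].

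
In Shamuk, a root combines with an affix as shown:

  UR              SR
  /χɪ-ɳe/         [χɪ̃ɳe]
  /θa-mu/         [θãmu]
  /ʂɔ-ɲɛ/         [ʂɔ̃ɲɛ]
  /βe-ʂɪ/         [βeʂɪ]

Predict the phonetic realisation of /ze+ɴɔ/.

The data show regressive nasality assimilation (vowel nasalisation): /ɪ/ → [ɪ̃] before /ɳ/; /a/ → [ã] before /m/; /ɔ/ → [ɔ̃] before /ɲ/ — a vowel is nasalised by an immediately following nasal consonant.
No change occurs in [βeʂɪ] because the vowel at the boundary is adjacent to an oral consonant, not a nasal (/e/ next to /ʂ/).
/e/ sits next to the nasal /ɴ/ and is therefore nasalised to [ẽ].

[zẽɴɔ]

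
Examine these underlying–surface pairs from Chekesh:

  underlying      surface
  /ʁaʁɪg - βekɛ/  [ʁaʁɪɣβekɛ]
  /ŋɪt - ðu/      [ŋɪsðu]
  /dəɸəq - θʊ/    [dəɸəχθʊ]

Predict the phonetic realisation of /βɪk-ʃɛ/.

[βɪxʃɛ]

The data show regressive manner assimilation: /g/ → [ɣ] before /β/; /t/ → [s] before /ð/; /q/ → [χ] before /θ/. In each pair only manner changes, matching the following consonant, while place and voice stay constant.
The rule targets /k/ (voiceless velar stop), which sits before the trigger /ʃ/ (fricative).
Changing only its manner to fricative gives [x] — the voiceless velar fricative.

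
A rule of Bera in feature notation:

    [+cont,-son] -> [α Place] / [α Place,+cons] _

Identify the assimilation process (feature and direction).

The shared variable α links the value of the place features (abbreviated [Place]) on the target to the same value on the neighbouring segment, so place is the feature that assimilates.
The conditioning segment sits to the left of the focus bar, meaning the trigger precedes the segment that changes — progressive assimilation.

progressive place assimilation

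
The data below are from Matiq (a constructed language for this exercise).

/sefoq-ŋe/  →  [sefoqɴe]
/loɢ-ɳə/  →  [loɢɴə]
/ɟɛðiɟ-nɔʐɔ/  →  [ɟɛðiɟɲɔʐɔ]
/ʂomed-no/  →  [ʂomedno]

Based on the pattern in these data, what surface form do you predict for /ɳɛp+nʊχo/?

[ɳɛpmʊχo]

The data show progressive place assimilation: /ŋ/ → [ɴ] after /q/; /ɳ/ → [ɴ] after /ɢ/; /n/ → [ɲ] after /ɟ/. In each pair only place changes, matching the preceding consonant, while manner and voice stay constant.
Nothing changes in [ʂomedno]: there the adjacent consonants already agree in place (/n/ and /d/ are both alveolar), so this form is consistent with the same rule.
/n/ is a voiced alveolar nasal. The preceding trigger /p/ is bilabial, so /n/ must become bilabial as well.
A voiced bilabial nasal is [m], so the surface segment is [m].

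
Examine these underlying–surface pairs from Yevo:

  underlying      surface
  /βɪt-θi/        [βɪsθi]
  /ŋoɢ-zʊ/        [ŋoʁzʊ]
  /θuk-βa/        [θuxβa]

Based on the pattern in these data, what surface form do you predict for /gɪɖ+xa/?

The data show regressive manner assimilation: /t/ → [s] before /θ/; /ɢ/ → [ʁ] before /z/; /k/ → [x] before /β/. In each pair only manner changes, matching the following consonant, while place and voice stay constant.
/ɖ/ is a voiced retroflex stop. The following trigger /x/ is a fricative, so /ɖ/ must become a fricative as well.
A voiced retroflex fricative is [ʐ], so the surface segment is [ʐ].

[gɪʐxa]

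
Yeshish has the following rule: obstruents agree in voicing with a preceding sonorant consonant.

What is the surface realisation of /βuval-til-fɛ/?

/t/ is a voiceless alveolar stop. The preceding trigger /l/ is voiced, so /t/ must become voiced as well.
A voiced alveolar stop is [d], so the surface segment is [d].
The same rule applies at the second boundary: /f/ → [v] next to /l/.

[βuvaldilvɛ]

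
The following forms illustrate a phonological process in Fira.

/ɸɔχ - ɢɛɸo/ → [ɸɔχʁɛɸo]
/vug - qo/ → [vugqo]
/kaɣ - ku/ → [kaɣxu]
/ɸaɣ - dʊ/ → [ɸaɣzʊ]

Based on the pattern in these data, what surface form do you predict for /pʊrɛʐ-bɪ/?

The data show progressive manner assimilation: /ɢ/ → [ʁ] after /χ/; /k/ → [x] after /ɣ/; /d/ → [z] after /ɣ/. In each pair only manner changes, matching the preceding consonant, while place and voice stay constant.
Nothing changes in [vugqo]: there the adjacent consonants already agree in manner (/q/ and /g/ are both stops), so this form is consistent with the same rule.
The rule targets /b/ (voiced bilabial stop), which sits after the trigger /ʐ/ (fricative).
The voiced bilabial fricative is [β], so /b/ → [β].

[pʊrɛʐβɪ]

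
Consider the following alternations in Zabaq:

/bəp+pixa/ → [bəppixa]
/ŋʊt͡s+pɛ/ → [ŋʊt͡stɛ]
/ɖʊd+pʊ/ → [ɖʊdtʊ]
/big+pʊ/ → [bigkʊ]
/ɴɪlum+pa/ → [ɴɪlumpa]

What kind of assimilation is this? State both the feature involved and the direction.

progressive place assimilation

The segment that alternates is /p/, which surfaces as [t] when adjacent to /t͡s/.
/p/ is bilabial while /t͡s/ is alveolar; the output [t] is alveolar, matching the trigger — so the feature that spreads is place.
Manner and voice are unchanged, so the assimilation is partial, not total.
The same holds elsewhere in the data: /p/ → [t] after /d/ (bilabial → alveolar, matching alveolar); /p/ → [k] after /g/ (bilabial → velar, matching velar) — only place changes, and always toward the preceding segment.
Nothing changes in [bəppixa], [ɴɪlumpa]: there the adjacent consonants already agree in place (/p/ and /p/ are both bilabial; /p/ and /m/ are both bilabial), so these forms are consistent with the same rule.
Since the segment that changes follows the conditioning segment, the assimilation is progressive.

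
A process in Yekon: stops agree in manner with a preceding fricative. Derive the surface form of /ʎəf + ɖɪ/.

The rule targets /ɖ/ (voiced retroflex stop), which sits after the trigger /f/ (fricative).
A voiced retroflex fricative is [ʐ], so the surface segment is [ʐ].

[ʎəfʐɪ]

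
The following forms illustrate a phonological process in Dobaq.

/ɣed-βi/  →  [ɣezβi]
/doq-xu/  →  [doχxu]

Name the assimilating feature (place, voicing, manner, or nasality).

manner

The segment that alternates is /d/, which surfaces as [z] when adjacent to /β/.
/d/ is a stop while /β/ is a fricative; the output [z] is a fricative, matching the trigger — so the feature that spreads is manner.
The same holds elsewhere in the data: /q/ → [χ] before /x/ (stop → fricative, matching a fricative) — only manner changes, and always toward the following segment.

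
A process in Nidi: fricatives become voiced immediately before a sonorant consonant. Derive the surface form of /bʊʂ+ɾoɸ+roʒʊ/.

[bʊʐɾoβroʒʊ]

/ʂ/ is a voiceless retroflex fricative. The following trigger /ɾ/ is voiced, so /ʂ/ must become voiced as well.
A voiced retroflex fricative is [ʐ], so the surface segment is [ʐ].
The same rule applies at the second boundary: /ɸ/ → [β] next to /r/.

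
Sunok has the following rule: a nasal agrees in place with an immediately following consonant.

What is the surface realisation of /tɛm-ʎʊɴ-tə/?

[tɛɲʎʊntə]

The rule targets /m/ (voiced bilabial nasal), which sits before the trigger /ʎ/ (palatal).
A voiced palatal nasal is [ɲ], so the surface segment is [ɲ].
At the second juncture, /ɴ/ likewise becomes [n] adjacent to /t/.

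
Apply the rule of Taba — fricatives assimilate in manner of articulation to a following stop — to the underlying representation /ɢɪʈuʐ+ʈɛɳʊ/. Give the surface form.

The rule targets /ʐ/ (voiced retroflex fricative), which sits before the trigger /ʈ/ (stop).
A voiced retroflex stop is [ɖ], so the surface segment is [ɖ].

[ɢɪʈuɖʈɛɳʊ]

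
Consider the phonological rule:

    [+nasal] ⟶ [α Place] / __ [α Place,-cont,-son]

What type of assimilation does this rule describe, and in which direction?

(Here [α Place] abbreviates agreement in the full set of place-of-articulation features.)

The rule copies the place features (abbreviated [Place]) from the environment onto the target, so the assimilating feature is place.
The conditioning segment sits to the right of the focus bar, meaning the trigger follows the segment that changes — regressive assimilation.

regressive place assimilation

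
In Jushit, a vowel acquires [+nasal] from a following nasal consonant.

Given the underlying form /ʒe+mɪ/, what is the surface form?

[ʒẽmɪ]

/e/ sits next to the nasal /m/ and is therefore nasalised to [ẽ].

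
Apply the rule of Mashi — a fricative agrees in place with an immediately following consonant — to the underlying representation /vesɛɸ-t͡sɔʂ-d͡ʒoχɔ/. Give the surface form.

/ɸ/ is a voiceless bilabial fricative. The following trigger /t͡s/ is alveolar, so /ɸ/ must become alveolar as well.
Changing only its place to alveolar gives [s] — the voiceless alveolar fricative.
The same rule applies at the second boundary: /ʂ/ → [ʃ] next to /d͡ʒ/.

[vesɛst͡sɔʃd͡ʒoχɔ]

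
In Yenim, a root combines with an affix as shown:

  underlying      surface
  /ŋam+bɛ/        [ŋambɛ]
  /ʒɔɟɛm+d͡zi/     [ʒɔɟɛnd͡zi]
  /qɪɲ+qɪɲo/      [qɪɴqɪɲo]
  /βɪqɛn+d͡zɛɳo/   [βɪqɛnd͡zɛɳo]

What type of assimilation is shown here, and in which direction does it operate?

The segment that alternates is /m/, which surfaces as [n] when adjacent to /d͡z/.
/m/ is bilabial while /d͡z/ is alveolar; the output [n] is alveolar, matching the trigger — so the feature that spreads is place.
Manner and voice are unchanged, so the assimilation is partial, not total.
Checking the remaining alternation: /ɲ/ → [ɴ] before /q/ (palatal → uvular, matching uvular) — only place changes, and always toward the following segment.
No alternation appears in [ŋambɛ], [βɪqɛnd͡zɛɳo]: there the adjacent consonants already agree in place (/m/ and /b/ are both bilabial; /n/ and /d͡z/ are both alveolar), so these forms are consistent with the same rule.
Since the segment that changes precedes the conditioning segment, the assimilation is regressive.

regressive place assimilation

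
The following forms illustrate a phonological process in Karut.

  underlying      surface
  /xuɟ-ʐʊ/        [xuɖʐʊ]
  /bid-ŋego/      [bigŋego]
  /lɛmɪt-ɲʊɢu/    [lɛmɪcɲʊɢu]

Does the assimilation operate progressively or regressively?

The segment that alternates is /ɟ/, which surfaces as [ɖ] when adjacent to /ʐ/.
/ɟ/ is palatal while /ʐ/ is retroflex; the output [ɖ] is retroflex, matching the trigger — so the feature that spreads is place.
The same holds elsewhere in the data: /d/ → [g] before /ŋ/ (alveolar → velar, matching velar); /t/ → [c] before /ɲ/ (alveolar → palatal, matching palatal) — only place changes, and always toward the following segment.
The trigger is the following segment, so the direction is regressive (anticipatory).

regressive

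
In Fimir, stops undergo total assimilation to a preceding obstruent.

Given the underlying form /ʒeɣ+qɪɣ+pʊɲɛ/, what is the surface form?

[ʒeɣɣɪɣɣʊɲɛ]

/q/ is the segment targeted by the rule; it sits immediately after /ɣ/, so it assimilates completely and surfaces as [ɣ].
At the second juncture, /p/ likewise becomes [ɣ] adjacent to /ɣ/.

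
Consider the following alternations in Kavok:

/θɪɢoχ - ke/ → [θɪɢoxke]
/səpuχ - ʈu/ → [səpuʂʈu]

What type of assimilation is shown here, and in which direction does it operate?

regressive place assimilation

The segment that alternates is /χ/, which surfaces as [x] when adjacent to /k/.
/χ/ is uvular while /k/ is velar; the output [x] is velar, matching the trigger — so the feature that spreads is place.
Manner and voice are unchanged, so the assimilation is partial, not total.
Checking the remaining alternation: /χ/ → [ʂ] before /ʈ/ (uvular → retroflex, matching retroflex) — only place changes, and always toward the following segment.
The trigger is the following segment, so the direction is regressive (anticipatory).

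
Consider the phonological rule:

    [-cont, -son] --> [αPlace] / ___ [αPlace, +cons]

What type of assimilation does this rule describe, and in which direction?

regressive place assimilation

The shared variable α links the value of the place features (abbreviated [Place]) on the target to the same value on the neighbouring segment, so place is the feature that assimilates.
The conditioning segment sits to the right of the focus bar, meaning the trigger follows the segment that changes — regressive assimilation.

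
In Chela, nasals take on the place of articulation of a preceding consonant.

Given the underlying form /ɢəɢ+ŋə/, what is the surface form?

/ŋ/ is a voiced velar nasal. The preceding trigger /ɢ/ is uvular, so /ŋ/ must become uvular as well.
The voiced uvular nasal is [ɴ], so /ŋ/ → [ɴ].

[ɢəɢɴə]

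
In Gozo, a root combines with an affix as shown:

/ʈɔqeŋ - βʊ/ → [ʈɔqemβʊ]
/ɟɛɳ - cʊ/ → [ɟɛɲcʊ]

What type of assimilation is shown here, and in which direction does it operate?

regressive place assimilation

Comparing underlying and surface forms, /ŋ/ → [m] is the alternation; the neighbouring /β/ is constant.
/ŋ/ is velar while /β/ is bilabial; the output [m] is bilabial, matching the trigger — so the feature that spreads is place.
Manner and voice are unchanged, so the assimilation is partial, not total.
The same holds elsewhere in the data: /ɳ/ → [ɲ] before /c/ (retroflex → palatal, matching palatal) — only place changes, and always toward the following segment.
Since the segment that changes precedes the conditioning segment, the assimilation is regressive.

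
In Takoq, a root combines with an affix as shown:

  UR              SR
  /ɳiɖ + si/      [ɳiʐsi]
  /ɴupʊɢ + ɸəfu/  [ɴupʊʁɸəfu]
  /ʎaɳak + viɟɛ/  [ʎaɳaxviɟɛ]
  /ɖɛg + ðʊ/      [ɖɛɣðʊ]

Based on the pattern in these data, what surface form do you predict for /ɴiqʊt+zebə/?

[ɴiqʊszebə]

The data show regressive manner assimilation: /ɖ/ → [ʐ] before /s/; /ɢ/ → [ʁ] before /ɸ/; /k/ → [x] before /v/; /g/ → [ɣ] before /ð/. In each pair only manner changes, matching the following consonant, while place and voice stay constant.
/t/ is a voiceless alveolar stop. The following trigger /z/ is a fricative, so /t/ must become a fricative as well.
Changing only its manner to fricative gives [s] — the voiceless alveolar fricative.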